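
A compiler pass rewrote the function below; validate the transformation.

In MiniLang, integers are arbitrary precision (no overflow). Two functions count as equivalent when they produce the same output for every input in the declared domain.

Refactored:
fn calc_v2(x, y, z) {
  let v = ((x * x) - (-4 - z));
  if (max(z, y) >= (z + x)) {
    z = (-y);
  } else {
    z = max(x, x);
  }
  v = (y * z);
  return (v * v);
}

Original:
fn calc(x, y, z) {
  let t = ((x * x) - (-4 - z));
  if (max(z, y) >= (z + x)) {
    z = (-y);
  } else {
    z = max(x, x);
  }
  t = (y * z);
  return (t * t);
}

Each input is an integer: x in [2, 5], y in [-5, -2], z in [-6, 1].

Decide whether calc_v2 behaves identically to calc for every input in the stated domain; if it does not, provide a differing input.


Comparing the listings, the differences include: local variable names differ.
Spot check at x=5, y=-2, z=-4 — calc: t := 25 | (max(z, y) >= (z + x)): false | z := 5 | t := -10 | result 100. calc_v2: v := 25 | (max(z, y) >= (z + x)): false | z := 5 | v := -10 | result 100. Both give 100.
Sweeping the whole domain (128 inputs) finds no disagreement.
verdict: equivalent


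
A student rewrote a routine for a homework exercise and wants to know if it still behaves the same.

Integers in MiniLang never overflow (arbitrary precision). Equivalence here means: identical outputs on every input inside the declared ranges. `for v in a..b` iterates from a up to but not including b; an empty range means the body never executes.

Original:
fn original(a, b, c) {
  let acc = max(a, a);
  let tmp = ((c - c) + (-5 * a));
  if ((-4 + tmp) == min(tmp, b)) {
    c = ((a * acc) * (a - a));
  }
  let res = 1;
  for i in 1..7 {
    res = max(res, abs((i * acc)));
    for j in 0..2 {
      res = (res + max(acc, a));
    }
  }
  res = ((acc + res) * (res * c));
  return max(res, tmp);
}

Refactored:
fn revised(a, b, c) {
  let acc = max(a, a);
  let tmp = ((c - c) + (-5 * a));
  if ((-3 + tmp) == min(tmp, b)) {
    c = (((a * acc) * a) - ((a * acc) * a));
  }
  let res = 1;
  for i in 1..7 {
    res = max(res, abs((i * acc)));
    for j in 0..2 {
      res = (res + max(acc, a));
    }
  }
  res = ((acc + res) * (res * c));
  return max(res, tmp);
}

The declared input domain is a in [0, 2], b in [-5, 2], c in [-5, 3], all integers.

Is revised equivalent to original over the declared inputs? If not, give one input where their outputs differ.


The rewrite breaks on a=0, b=-4, c=1, where the results are 0 and 1.
original: acc becomes 0; next tmp becomes 0; next ((-4 + tmp) == min(tmp, b)) evaluates to true; next c becomes 0; next res becomes 1; next at i=1:; next res becomes 1; next at j=0:; next res becomes 1; next at j=1:; next res becomes 1; next at i=2:; next res becomes 1; next at j=0:; next res becomes 1; next at j=1:; next res becomes 1; next at i=3:; next res becomes 1; next at j=0:; next res becomes 1; next at j=1:; next res becomes 1; next at i=4:; next res becomes 1; next at j=0:; next res becomes 1; next at j=1:; next res becomes 1; next at i=5:; next res becomes 1; next at j=0:; next res becomes 1; next at j=1:; next res becomes 1; next at i=6:; next res becomes 1; next at j=0:; next res becomes 1; next at j=1:; next res becomes 1; next res becomes 0; next final value 0
revised: acc becomes 0; next tmp becomes 0; next ((-3 + tmp) == min(tmp, b)) evaluates to false; next res becomes 1; next at i=1:; next res becomes 1; next at j=0:; next res becomes 1; next at j=1:; next res becomes 1; next at i=2:; next res becomes 1; next at j=0:; next res becomes 1; next at j=1:; next res becomes 1; next at i=3:; next res becomes 1; next at j=0:; next res becomes 1; next at j=1:; next res becomes 1; next at i=4:; next res becomes 1; next at j=0:; next res becomes 1; next at j=1:; next res becomes 1; next at i=5:; next res becomes 1; next at j=0:; next res becomes 1; next at j=1:; next res becomes 1; next at i=6:; next res becomes 1; next at j=0:; next res becomes 1; next at j=1:; next res becomes 1; next res becomes 1; next final value 1
verdict: not equivalent; witness: a=0, b=-4, c=1


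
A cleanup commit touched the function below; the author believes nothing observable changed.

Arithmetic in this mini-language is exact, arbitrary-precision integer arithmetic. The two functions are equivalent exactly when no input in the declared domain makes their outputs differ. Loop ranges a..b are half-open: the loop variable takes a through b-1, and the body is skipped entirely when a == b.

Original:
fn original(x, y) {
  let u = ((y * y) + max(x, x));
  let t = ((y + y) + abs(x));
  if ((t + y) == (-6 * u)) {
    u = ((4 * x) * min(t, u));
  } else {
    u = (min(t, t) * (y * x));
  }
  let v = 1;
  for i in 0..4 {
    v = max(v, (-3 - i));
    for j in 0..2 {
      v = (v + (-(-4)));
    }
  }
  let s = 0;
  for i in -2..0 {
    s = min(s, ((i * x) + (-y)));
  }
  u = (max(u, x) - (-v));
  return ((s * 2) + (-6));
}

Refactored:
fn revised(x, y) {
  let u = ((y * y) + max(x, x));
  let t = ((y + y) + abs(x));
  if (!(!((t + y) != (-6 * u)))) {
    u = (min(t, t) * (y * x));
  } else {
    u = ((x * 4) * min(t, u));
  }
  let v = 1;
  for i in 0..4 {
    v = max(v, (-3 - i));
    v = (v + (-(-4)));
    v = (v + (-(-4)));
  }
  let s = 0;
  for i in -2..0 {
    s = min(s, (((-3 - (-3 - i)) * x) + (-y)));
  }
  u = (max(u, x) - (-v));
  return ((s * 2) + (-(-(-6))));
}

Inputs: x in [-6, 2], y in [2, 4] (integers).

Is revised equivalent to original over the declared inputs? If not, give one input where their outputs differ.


Equivalent — the differences include arithmetic usage differs; comparison usage differs; constant usage differs; local variable names differ; boolean connective usage differs; loop structure differs, yet no declared input distinguishes the two.
As a probe, take x=-2, y=2: original runs u becomes 2; next t becomes 6; next ((t + y) == (-6 * u)) evaluates to false; next u becomes -24; next v becomes 1; next at i=0:; next v becomes 1; next at j=0:; next v becomes 5; next at j=1:; next v becomes 9; next at i=1:; next v becomes 9; next at j=0:; next v becomes 13; next at j=1:; next v becomes 17; next at i=2:; next v becomes 17; next at j=0:; next v becomes 21; next at j=1:; next v becomes 25; next at i=3:; next v becomes 25; next at j=0:; next v becomes 29; next at j=1:; next v becomes 33; next s becomes 0; next at i=-2:; next s becomes 0; next at i=-1:; next s becomes 0; next u becomes 31; next final value -6; revised runs u becomes 2; next t becomes 6; next (!(!((t + y) != (-6 * u)))) evaluates to true; next u becomes -24; next v becomes 1; next at i=0:; next v becomes 1; next v becomes 5; next v becomes 9; next at i=1:; next v becomes 9; next v becomes 13; next v becomes 17; next at i=2:; next v becomes 17; next v becomes 21; next v becomes 25; next at i=3:; next v becomes 25; next v becomes 29; next v becomes 33; next s becomes 0; next at i=-2:; next s becomes 0; next at i=-1:; next s becomes 0; next u becomes 31; next final value -6; both end at -6.
Sweeping the whole domain (27 inputs) finds no disagreement.
verdict: equivalent


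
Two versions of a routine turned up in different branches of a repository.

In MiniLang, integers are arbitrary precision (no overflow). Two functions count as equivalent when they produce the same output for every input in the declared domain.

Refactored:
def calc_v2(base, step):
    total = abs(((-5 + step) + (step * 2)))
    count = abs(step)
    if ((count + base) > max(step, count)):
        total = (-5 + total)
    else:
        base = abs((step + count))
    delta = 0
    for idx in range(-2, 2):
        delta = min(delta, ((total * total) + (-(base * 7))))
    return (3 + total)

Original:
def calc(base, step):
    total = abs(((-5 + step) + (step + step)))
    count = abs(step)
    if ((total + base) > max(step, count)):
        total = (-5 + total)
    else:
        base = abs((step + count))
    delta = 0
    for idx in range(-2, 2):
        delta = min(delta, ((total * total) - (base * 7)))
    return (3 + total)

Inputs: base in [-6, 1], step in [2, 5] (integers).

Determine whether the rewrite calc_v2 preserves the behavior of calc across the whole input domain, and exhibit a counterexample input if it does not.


On input base=-4, step=5, calc returns 8 while calc_v2 returns 13.
verdict: not equivalent; witness: base=-4, step=5


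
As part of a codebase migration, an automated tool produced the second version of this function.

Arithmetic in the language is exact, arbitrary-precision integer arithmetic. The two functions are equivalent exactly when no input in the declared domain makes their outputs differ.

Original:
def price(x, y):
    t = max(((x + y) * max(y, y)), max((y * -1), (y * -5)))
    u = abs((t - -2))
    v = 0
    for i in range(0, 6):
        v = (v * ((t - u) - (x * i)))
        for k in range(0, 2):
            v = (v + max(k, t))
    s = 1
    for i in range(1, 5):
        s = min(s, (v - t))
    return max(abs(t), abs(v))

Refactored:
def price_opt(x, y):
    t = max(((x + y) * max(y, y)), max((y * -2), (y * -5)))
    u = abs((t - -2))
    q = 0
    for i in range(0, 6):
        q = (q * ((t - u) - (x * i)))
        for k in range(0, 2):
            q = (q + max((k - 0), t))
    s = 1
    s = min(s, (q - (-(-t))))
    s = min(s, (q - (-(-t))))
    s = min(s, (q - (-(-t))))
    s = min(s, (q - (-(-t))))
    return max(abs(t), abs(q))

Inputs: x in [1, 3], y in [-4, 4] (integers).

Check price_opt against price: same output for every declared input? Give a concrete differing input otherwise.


The one real change (`-1` became `-2`) has no effect anywhere in the declared ranges; all 27 inputs agree.
verdict: equivalent


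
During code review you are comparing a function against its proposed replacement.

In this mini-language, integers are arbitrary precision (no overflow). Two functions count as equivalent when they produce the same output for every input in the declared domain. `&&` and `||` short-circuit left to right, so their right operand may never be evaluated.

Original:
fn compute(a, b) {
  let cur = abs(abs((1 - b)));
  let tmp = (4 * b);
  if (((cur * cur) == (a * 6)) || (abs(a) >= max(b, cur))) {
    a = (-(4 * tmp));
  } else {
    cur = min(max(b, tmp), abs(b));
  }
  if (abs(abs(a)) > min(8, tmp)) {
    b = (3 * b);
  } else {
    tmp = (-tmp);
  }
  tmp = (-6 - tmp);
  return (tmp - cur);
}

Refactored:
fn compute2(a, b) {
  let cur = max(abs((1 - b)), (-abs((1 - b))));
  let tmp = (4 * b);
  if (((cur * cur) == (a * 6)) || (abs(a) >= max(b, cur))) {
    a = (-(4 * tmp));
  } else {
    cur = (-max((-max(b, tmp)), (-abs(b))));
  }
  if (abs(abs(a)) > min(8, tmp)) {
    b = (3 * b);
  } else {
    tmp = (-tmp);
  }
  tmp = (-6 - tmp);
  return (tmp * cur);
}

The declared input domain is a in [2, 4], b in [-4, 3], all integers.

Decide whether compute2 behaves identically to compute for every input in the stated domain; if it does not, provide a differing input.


Not equivalent: a=2, b=-4 separates them (14 vs -40).
compute: cur = 5; tmp = -16; (((cur * cur) == (a * 6)) || (abs(a) >= max(b, cur))) -> false; cur = -4; (abs(abs(a)) > min(8, tmp)) -> true; b = -12; tmp = 10; return 14
compute2: cur = 5; tmp = -16; (((cur * cur) == (a * 6)) || (abs(a) >= max(b, cur))) -> false; cur = -4; (abs(abs(a)) > min(8, tmp)) -> true; b = -12; tmp = 10; return -40
verdict: not equivalent; witness: a=2, b=-4


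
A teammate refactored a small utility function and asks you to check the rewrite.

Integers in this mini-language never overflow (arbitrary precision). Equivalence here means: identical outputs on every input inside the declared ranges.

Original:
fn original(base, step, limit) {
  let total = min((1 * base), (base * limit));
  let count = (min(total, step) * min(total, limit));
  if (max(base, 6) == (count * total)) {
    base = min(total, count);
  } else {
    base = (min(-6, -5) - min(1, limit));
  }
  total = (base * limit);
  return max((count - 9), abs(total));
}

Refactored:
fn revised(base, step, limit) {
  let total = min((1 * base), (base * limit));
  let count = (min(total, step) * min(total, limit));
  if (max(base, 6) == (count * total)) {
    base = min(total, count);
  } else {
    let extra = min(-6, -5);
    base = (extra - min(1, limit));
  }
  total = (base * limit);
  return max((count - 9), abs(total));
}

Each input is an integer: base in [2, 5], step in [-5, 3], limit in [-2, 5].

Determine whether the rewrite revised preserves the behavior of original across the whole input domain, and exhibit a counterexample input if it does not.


Differences: statement counts differ; and local variable names differ — yet all 288 inputs agree.
verdict: equivalent


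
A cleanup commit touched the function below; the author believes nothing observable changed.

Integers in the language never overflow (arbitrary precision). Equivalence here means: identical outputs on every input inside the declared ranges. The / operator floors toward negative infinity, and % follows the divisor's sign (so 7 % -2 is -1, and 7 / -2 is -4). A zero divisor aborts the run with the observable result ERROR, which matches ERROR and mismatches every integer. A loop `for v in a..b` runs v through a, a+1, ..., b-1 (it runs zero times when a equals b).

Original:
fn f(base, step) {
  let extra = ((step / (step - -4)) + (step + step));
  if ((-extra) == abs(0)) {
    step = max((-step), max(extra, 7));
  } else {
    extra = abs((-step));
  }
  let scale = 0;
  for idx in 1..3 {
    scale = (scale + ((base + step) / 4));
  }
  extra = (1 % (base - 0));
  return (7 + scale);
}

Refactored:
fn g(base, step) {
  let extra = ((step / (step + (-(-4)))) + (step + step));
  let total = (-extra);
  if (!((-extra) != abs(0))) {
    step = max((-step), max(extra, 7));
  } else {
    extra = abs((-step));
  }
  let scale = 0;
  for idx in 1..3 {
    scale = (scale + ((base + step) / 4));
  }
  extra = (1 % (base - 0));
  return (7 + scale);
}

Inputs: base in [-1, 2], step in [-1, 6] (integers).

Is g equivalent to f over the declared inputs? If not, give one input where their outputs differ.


The two are interchangeable: boolean connective usage differs; also local variable names differ; also statement counts differ; also comparison usage differs; also arithmetic usage differs, and every declared input agrees.
One worked example (base=-1, step=5) — f: extra=10, then ((-extra) == abs(0)) is false, then extra=5, then scale=0, then (idx=1), then scale=1, then (idx=2), then scale=2, then extra=0, then returns 9; g: extra=10, then total=-10, then (!((-extra) != abs(0))) is false, then extra=5, then scale=0, then (idx=1), then scale=1, then (idx=2), then scale=2, then extra=0, then returns 9; agreement on 9.
Every one of the 32 inputs gives matching results.
verdict: equivalent


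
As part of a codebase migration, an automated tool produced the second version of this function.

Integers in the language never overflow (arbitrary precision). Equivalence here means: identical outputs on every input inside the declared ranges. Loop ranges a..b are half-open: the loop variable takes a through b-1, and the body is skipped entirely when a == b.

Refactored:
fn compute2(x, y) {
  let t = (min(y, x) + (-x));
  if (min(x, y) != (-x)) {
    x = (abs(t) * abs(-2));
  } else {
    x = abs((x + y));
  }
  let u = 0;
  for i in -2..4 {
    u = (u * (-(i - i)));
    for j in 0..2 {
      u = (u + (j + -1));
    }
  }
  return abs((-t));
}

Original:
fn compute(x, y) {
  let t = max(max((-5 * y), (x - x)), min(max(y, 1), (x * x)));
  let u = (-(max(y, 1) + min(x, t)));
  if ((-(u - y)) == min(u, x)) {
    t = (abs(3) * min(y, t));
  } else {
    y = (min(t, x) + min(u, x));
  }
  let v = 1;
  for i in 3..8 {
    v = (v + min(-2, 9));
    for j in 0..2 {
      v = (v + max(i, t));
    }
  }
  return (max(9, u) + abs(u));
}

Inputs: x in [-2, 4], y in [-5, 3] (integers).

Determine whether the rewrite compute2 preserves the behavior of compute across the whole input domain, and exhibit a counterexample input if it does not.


At x=-2, y=-5: compute gives 10, compute2 gives 3.
verdict: not equivalent; witness: x=-2, y=-5


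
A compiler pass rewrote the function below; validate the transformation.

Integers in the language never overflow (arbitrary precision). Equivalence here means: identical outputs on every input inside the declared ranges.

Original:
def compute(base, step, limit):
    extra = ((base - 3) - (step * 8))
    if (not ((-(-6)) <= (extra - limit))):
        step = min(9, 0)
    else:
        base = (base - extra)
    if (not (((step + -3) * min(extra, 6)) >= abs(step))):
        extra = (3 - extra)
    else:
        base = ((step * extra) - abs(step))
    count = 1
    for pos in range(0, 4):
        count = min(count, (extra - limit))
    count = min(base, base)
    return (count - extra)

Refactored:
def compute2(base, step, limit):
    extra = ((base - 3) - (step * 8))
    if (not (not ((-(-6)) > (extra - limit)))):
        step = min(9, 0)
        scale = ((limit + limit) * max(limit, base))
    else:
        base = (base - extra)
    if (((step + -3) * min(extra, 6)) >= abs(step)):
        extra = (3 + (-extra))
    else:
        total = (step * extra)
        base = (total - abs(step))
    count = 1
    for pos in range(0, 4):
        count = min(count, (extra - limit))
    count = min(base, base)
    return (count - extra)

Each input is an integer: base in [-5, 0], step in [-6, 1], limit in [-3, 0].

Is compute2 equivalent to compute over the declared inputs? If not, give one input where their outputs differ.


There is a counterexample at base=-5, step=-6, limit=-3: -8 on one side, -286 on the other.
compute: extra := 40 | (not ((-(-6)) <= (extra - limit))): false | base := -45 | (not (((step + -3) * min(extra, 6)) >= abs(step))): true | extra := -37 | count := 1 | iter pos=0: | count := -34 | iter pos=1: | count := -34 | iter pos=2: | count := -34 | iter pos=3: | count := -34 | count := -45 | result -8
compute2: extra := 40 | (not (not ((-(-6)) > (extra - limit)))): false | base := -45 | (((step + -3) * min(extra, 6)) >= abs(step)): false | total := -240 | base := -246 | count := 1 | iter pos=0: | count := 1 | iter pos=1: | count := 1 | iter pos=2: | count := 1 | iter pos=3: | count := 1 | count := -246 | result -286
verdict: not equivalent; witness: base=-5, step=-6, limit=-3


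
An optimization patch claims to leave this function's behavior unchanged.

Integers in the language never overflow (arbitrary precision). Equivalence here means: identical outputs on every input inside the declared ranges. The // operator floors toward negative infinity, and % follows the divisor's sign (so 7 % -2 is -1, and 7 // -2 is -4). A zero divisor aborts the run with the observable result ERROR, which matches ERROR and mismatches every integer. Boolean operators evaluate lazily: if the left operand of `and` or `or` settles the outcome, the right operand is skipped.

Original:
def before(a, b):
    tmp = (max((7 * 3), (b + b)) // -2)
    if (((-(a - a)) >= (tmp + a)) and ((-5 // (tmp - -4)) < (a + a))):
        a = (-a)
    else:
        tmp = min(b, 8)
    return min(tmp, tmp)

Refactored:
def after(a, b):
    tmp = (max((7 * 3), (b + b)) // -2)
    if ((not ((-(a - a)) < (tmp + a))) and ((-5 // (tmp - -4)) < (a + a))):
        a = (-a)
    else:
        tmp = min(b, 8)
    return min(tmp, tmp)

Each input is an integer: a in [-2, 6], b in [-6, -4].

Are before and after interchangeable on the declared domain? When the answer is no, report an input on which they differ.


Equivalent — the differences include comparison usage differs; boolean connective usage differs, yet no declared input distinguishes the two.
One worked example (a=1, b=-5) — before: tmp becomes -11; next (((-(a - a)) >= (tmp + a)) and ((-5 // (tmp - -4)) < (a + a))) evaluates to true; next a becomes -1; next final value -11; after: tmp becomes -11; next ((not ((-(a - a)) < (tmp + a))) and ((-5 // (tmp - -4)) < (a + a))) evaluates to true; next a becomes -1; next final value -11; agreement on -11.
Every one of the 27 inputs gives matching results.
verdict: equivalent


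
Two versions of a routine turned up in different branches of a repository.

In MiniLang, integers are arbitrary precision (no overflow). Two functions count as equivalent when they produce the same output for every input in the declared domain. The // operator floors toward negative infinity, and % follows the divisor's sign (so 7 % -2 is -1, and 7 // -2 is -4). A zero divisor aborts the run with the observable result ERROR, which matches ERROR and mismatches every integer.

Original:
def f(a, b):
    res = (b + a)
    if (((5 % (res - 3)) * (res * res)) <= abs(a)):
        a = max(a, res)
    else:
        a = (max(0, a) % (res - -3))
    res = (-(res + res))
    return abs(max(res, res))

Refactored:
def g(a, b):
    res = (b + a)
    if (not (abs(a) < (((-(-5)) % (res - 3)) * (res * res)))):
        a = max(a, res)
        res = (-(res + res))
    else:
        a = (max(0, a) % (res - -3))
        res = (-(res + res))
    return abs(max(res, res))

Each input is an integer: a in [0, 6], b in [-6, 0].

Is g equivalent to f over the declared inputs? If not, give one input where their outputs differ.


Differences: comparison usage differs; also boolean connective usage differs; also arithmetic usage differs; also statement counts differ — yet all 49 inputs agree.
verdict: equivalent


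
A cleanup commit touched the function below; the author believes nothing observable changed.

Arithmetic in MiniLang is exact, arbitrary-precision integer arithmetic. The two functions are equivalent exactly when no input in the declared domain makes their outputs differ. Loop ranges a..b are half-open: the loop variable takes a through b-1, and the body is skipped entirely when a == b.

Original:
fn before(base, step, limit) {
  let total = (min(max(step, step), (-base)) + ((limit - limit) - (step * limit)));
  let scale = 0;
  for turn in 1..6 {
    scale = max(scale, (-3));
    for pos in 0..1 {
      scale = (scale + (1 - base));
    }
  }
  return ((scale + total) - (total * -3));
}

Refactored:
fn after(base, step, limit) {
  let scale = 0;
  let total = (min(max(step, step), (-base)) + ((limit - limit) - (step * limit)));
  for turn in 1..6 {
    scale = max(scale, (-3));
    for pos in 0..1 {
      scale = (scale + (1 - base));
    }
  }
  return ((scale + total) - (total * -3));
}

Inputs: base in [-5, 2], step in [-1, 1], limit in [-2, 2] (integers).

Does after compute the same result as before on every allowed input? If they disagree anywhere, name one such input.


Comparing the listings, the differences include: same computation, different form.
As a probe, take base=1, step=-1, limit=-1: before runs total = -2; scale = 0; [turn=1]; scale = 0; [pos=0]; scale = 0; [turn=2]; scale = 0; [pos=0]; scale = 0; [turn=3]; scale = 0; [pos=0]; scale = 0; [turn=4]; scale = 0; [pos=0]; scale = 0; [turn=5]; scale = 0; [pos=0]; scale = 0; return -8; after runs scale = 0; total = -2; [turn=1]; scale = 0; [pos=0]; scale = 0; [turn=2]; scale = 0; [pos=0]; scale = 0; [turn=3]; scale = 0; [pos=0]; scale = 0; [turn=4]; scale = 0; [pos=0]; scale = 0; [turn=5]; scale = 0; [pos=0]; scale = 0; return -8; both end at -8.
Sweeping the whole domain (120 inputs) finds no disagreement.
verdict: equivalent


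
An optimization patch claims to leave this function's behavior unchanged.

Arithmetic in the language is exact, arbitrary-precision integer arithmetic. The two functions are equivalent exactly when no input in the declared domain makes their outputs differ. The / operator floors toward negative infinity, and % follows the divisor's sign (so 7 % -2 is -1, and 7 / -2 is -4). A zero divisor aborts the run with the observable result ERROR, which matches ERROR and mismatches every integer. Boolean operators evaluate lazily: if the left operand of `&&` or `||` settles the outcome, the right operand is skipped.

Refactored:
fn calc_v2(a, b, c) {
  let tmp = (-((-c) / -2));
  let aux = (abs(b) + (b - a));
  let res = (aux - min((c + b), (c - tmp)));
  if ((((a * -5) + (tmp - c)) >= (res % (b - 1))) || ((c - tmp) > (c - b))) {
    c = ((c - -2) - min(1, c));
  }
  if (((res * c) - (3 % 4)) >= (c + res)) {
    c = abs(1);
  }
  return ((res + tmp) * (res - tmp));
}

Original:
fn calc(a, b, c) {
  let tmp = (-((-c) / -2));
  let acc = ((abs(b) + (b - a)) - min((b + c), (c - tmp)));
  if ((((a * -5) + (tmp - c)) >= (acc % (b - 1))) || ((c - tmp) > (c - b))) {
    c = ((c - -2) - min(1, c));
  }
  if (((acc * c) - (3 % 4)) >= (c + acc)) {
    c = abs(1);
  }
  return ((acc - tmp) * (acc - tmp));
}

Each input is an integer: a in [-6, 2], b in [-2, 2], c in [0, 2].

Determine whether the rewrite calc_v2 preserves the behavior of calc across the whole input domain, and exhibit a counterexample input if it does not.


Evaluate both at a=-6, b=-2, c=2.
calc: tmp=-1, then acc=6, then ((((a * -5) + (tmp - c)) >= (acc % (b - 1))) || ((c - tmp) > (c - b))) is true, then c=3, then (((acc * c) - (3 % 4)) >= (c + acc)) is true, then c=1, then returns 49
calc_v2: tmp=-1, then aux=6, then res=6, then ((((a * -5) + (tmp - c)) >= (res % (b - 1))) || ((c - tmp) > (c - b))) is true, then c=3, then (((res * c) - (3 % 4)) >= (c + res)) is true, then c=1, then returns 35
49 vs 35 — the two versions disagree here.
verdict: not equivalent; witness: a=-6, b=-2, c=2


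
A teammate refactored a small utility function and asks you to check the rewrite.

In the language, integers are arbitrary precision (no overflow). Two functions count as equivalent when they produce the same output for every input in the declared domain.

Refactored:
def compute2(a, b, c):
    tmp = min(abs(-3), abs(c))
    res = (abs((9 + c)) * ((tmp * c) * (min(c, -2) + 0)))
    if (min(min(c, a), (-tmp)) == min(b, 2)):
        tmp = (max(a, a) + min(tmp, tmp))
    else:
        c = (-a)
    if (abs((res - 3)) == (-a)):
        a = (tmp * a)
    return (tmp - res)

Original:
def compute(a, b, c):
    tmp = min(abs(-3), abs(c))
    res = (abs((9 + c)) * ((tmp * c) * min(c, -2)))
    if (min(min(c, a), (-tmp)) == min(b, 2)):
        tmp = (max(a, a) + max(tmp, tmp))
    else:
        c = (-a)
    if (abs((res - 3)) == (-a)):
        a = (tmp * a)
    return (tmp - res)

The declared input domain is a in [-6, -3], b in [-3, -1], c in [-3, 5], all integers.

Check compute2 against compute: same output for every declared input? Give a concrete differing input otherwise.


Equivalent. The suspicious edit (`max(tmp, tmp)` became `min(tmp, tmp)`) never changes the result for any input inside the declared domain.
Every one of the 108 inputs gives matching results.
Spot check at a=-5, b=-1, c=1 — compute: tmp = 1; res = -20; (min(min(c, a), (-tmp)) == min(b, 2)) -> false; c = 5; (abs((res - 3)) == (-a)) -> false; return 21. compute2: tmp = 1; res = -20; (min(min(c, a), (-tmp)) == min(b, 2)) -> false; c = 5; (abs((res - 3)) == (-a)) -> false; return 21. Both give 21.
verdict: equivalent


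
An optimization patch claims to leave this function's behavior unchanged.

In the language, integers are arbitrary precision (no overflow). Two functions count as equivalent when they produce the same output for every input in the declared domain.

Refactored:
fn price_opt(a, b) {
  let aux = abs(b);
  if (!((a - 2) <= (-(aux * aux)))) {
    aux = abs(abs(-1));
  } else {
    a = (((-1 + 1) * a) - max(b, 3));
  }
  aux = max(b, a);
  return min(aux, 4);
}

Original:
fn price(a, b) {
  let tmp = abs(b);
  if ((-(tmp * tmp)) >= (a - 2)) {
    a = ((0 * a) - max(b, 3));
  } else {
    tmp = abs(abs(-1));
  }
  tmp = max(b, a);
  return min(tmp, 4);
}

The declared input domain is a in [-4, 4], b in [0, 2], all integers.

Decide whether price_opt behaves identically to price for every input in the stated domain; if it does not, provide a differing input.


This is a faithful refactor — arithmetic usage differs; and constant usage differs; and local variable names differ; and boolean connective usage differs; and comparison usage differs, but the computed results match everywhere.
Spot check at a=1, b=2 — price: tmp = 2; ((-(tmp * tmp)) >= (a - 2)) -> false; tmp = 1; tmp = 2; return 2. price_opt: aux = 2; (!((a - 2) <= (-(aux * aux)))) -> true; aux = 1; aux = 2; return 2. Both give 2.
Sweeping the whole domain (27 inputs) finds no disagreement.
verdict: equivalent


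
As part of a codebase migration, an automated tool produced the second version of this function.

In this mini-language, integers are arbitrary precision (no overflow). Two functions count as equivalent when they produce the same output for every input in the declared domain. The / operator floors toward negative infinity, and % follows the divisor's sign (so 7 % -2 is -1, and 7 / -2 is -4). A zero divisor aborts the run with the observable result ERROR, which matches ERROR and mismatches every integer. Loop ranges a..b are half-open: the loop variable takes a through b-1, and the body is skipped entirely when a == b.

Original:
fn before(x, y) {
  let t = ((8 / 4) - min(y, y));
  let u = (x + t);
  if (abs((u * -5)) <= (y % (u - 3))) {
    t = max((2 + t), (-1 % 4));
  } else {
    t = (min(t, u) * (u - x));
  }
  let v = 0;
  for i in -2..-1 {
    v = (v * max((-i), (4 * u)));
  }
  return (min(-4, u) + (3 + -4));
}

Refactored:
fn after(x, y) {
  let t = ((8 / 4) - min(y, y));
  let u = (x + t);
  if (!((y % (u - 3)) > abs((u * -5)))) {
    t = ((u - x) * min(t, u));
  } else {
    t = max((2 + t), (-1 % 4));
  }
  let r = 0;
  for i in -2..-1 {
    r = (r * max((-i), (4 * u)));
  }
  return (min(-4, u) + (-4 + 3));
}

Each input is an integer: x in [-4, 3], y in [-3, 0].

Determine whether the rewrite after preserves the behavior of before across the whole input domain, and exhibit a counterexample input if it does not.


One difference looks behavioral, but it never changes the outcome for any declared input; all 32 inputs agree.
verdict: equivalent


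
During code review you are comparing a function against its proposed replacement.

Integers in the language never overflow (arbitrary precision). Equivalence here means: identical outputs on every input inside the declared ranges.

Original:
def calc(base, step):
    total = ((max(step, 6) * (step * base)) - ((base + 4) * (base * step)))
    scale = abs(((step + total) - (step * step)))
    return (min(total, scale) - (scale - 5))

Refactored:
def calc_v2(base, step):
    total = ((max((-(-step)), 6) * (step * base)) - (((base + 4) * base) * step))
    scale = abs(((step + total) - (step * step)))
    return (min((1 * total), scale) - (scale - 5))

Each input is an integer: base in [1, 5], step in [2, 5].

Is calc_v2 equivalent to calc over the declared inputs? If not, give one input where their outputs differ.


Comparing the listings, the differences include: constant usage differs, plus arithmetic usage differs.
Spot check at base=4, step=4 — calc: total = -32; scale = 44; return -71. calc_v2: total = -32; scale = 44; return -71. Both give -71.
Across all 20 domain points the two functions coincide.
verdict: equivalent


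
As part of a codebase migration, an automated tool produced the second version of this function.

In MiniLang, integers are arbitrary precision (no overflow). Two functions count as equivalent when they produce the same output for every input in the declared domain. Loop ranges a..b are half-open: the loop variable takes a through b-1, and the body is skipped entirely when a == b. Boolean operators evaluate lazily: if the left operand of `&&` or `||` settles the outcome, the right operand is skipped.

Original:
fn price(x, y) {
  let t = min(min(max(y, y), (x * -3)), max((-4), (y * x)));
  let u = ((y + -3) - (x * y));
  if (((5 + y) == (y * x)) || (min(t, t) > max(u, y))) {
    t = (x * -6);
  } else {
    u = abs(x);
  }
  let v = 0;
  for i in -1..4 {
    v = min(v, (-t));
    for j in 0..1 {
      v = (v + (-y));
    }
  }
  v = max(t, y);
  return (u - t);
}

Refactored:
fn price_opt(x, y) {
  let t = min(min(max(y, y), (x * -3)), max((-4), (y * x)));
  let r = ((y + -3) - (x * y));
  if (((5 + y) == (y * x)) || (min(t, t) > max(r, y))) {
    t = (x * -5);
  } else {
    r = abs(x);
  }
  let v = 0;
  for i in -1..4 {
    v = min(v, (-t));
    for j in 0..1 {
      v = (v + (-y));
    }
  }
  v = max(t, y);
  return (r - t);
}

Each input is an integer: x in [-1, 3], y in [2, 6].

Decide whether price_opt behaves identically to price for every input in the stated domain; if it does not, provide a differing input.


Consider the input x=2, y=5.
price: t=-6, then u=-8, then (((5 + y) == (y * x)) || (min(t, t) > max(u, y))) is true, then t=-12, then v=0, then (i=-1), then v=0, then (j=0), then v=-5, then (i=0), then v=-5, then (j=0), then v=-10, then (i=1), then v=-10, then (j=0), then v=-15, then (i=2), then v=-15, then (j=0), then v=-20, then (i=3), then v=-20, then (j=0), then v=-25, then v=5, then returns 4
price_opt: t=-6, then r=-8, then (((5 + y) == (y * x)) || (min(t, t) > max(r, y))) is true, then t=-10, then v=0, then (i=-1), then v=0, then (j=0), then v=-5, then (i=0), then v=-5, then (j=0), then v=-10, then (i=1), then v=-10, then (j=0), then v=-15, then (i=2), then v=-15, then (j=0), then v=-20, then (i=3), then v=-20, then (j=0), then v=-25, then v=5, then returns 2
4 and 2 differ, so these are not the same function on this domain.
verdict: not equivalent; witness: x=2, y=5


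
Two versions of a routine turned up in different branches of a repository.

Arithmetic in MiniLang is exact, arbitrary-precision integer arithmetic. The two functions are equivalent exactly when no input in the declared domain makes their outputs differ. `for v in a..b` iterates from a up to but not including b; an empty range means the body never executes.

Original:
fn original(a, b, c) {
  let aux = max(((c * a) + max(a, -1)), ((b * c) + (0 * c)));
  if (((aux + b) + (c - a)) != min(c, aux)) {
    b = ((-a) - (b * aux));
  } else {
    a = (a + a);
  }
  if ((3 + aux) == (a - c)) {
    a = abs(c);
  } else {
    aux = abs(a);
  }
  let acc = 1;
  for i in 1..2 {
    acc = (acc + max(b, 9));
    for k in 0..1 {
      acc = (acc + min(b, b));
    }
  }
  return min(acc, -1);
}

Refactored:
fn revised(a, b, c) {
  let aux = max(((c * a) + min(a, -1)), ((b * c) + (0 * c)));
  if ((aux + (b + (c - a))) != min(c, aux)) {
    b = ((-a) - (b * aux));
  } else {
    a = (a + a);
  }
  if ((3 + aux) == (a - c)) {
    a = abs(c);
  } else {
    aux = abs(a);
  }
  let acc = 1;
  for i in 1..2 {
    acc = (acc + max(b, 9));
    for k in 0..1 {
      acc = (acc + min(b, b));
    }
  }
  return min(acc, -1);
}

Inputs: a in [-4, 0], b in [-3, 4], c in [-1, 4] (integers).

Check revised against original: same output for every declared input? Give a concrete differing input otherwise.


There is a counterexample at a=-2, b=-3, c=2: -3 on one side, -6 on the other.
original: aux=-5, then (((aux + b) + (c - a)) != min(c, aux)) is true, then b=-13, then ((3 + aux) == (a - c)) is false, then aux=2, then acc=1, then (i=1), then acc=10, then (k=0), then acc=-3, then returns -3
revised: aux=-6, then ((aux + (b + (c - a))) != min(c, aux)) is true, then b=-16, then ((3 + aux) == (a - c)) is false, then aux=2, then acc=1, then (i=1), then acc=10, then (k=0), then acc=-6, then returns -6
verdict: not equivalent; witness: a=-2, b=-3, c=2


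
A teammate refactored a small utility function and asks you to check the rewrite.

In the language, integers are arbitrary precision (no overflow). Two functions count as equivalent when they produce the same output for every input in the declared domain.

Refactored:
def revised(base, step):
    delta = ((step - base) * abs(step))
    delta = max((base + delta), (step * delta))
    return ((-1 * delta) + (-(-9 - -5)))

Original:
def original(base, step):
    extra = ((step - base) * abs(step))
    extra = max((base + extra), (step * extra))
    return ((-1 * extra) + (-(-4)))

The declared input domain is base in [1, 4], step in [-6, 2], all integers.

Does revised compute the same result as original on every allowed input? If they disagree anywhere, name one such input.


Comparing the listings, the differences include: constant usage differs; also local variable names differ; also arithmetic usage differs.
As a probe, take base=3, step=0: original runs extra = 0; extra = 3; return 1; revised runs delta = 0; delta = 3; return 1; both end at 1.
Across all 36 domain points the two functions coincide.
verdict: equivalent


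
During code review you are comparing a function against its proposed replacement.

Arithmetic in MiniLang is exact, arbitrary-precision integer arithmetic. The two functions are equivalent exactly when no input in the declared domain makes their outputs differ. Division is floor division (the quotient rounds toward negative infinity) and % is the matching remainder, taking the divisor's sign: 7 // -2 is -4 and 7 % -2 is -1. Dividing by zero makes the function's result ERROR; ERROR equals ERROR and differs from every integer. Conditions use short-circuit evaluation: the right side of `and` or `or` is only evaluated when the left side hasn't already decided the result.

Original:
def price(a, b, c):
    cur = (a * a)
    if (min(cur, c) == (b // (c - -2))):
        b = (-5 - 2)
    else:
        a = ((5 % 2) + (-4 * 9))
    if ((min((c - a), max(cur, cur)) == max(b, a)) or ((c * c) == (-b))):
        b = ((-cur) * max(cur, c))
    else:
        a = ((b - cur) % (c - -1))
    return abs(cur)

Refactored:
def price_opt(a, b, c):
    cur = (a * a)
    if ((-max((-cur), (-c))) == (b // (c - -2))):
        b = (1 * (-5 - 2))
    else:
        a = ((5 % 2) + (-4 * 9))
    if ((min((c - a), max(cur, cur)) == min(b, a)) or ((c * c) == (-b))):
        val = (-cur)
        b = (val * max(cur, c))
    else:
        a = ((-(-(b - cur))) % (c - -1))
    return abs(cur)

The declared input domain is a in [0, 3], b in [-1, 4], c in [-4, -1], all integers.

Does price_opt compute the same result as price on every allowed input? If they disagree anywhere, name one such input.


Try a=0, b=0, c=-1.
price: cur := 0 | (min(cur, c) == (b // (c - -2))): false | a := -35 | ((min((c - a), max(cur, cur)) == max(b, a)) or ((c * c) == (-b))): true | b := 0 | result 0
price_opt: cur := 0 | ((-max((-cur), (-c))) == (b // (c - -2))): false | a := -35 | ((min((c - a), max(cur, cur)) == min(b, a)) or ((c * c) == (-b))): false | divide-by-zero, output ERROR
0 against ERROR: the behavior changed.
verdict: not equivalent; witness: a=0, b=0, c=-1


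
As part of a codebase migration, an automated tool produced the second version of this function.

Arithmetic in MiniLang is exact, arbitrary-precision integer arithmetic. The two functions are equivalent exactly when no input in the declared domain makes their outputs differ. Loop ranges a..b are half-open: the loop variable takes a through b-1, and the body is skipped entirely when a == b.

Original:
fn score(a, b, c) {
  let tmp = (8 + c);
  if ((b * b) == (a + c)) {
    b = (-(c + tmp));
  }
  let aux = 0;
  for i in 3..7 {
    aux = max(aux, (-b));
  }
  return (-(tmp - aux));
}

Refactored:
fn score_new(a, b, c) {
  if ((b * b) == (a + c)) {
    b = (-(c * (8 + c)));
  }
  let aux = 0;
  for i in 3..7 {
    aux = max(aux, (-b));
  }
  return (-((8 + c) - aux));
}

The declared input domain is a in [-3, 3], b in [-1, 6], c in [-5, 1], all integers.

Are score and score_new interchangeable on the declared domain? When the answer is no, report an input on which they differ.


The rewrite breaks on a=-1, b=0, c=1, where the results are 1 and 0.
score: tmp becomes 9; next ((b * b) == (a + c)) evaluates to true; next b becomes -10; next aux becomes 0; next at i=3:; next aux becomes 10; next at i=4:; next aux becomes 10; next at i=5:; next aux becomes 10; next at i=6:; next aux becomes 10; next final value 1
score_new: ((b * b) == (a + c)) evaluates to true; next b becomes -9; next aux becomes 0; next at i=3:; next aux becomes 9; next at i=4:; next aux becomes 9; next at i=5:; next aux becomes 9; next at i=6:; next aux becomes 9; next final value 0
verdict: not equivalent; witness: a=-1, b=0, c=1


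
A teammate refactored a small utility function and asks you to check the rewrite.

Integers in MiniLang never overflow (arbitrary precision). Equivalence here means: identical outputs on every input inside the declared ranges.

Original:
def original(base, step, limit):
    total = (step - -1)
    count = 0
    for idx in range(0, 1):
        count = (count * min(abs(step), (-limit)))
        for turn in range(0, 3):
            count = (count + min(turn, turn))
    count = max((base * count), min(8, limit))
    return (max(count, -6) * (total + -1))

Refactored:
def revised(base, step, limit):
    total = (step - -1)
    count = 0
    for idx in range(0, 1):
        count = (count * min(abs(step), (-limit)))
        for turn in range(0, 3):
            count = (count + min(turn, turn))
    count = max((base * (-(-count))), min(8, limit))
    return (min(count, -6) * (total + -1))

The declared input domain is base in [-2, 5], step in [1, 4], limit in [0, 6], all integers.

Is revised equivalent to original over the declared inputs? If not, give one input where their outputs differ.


At base=-2, step=1, limit=0: original gives 0, revised gives -6.
verdict: not equivalent; witness: base=-2, step=1, limit=0
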